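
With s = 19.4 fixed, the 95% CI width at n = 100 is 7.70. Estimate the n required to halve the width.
n ≈ 400

CI width ∝ 1/√n
To reduce width by factor 2, need √n to grow by 2 → need 2² = 4 times as many samples.

Current: n = 100, width = 7.70
New: n = 400, width ≈ 3.81

Width reduced by factor of 7.70/3.81 = 2.02.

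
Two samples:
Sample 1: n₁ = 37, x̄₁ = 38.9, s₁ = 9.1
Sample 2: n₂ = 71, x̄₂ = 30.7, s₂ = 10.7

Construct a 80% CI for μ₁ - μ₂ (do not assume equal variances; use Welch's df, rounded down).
(5.66, 10.74)

Difference: x̄₁ - x̄₂ = 8.20
SE = √(s₁²/n₁ + s₂²/n₂) = √(9.1²/37 + 10.7²/71) = 1.9623
df = 84.11 → 84 (Welch–Satterthwaite, rounded down)
t* = 1.292

CI: 8.20 ± 1.292 · 1.9623 = 8.20 ± 2.54 = (5.66, 10.74)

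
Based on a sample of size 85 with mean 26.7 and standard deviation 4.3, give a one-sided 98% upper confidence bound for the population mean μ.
μ ≤ 27.67

Upper bound (one-sided):
t* = 2.086 (one-sided for 98%)
Upper bound = x̄ + t* · s/√n = 26.7 + 2.086 · 4.3/√85 = 27.67

We are 98% confident that μ ≤ 27.67.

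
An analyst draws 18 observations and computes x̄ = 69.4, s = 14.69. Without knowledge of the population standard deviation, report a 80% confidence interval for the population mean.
(64.78, 74.02)

t-interval (σ unknown):
df = n - 1 = 17
t* = 1.333 for 80% confidence

Margin of error = t* · s/√n = 1.333 · 14.69/√18 = 4.62

CI: (64.78, 74.02)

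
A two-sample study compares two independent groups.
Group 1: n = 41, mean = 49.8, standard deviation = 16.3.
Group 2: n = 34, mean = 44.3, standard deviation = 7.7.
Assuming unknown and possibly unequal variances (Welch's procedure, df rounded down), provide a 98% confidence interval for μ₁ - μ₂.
(-1.36, 12.36)

Difference: x̄₁ - x̄₂ = 5.50
SE = √(s₁²/n₁ + s₂²/n₂) = √(16.3²/41 + 7.7²/34) = 2.8678
df = 59.23 → 59 (Welch–Satterthwaite, rounded down)
t* = 2.391

CI: 5.50 ± 2.391 · 2.8678 = 5.50 ± 6.86 = (-1.36, 12.36)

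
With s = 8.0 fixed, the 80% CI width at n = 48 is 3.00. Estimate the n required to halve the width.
n ≈ 192

CI width ∝ 1/√n
To reduce width by factor 2, need √n to grow by 2 → need 2² = 4 times as many samples.

Current: n = 48, width = 3.00
New: n = 192, width ≈ 1.48

Width reduced by factor of 3.00/1.48 = 2.03.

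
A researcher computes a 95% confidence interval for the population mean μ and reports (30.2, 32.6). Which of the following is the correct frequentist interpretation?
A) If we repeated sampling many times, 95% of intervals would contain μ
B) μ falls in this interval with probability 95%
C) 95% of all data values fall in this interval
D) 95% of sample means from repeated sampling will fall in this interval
A

A) Correct — this is the frequentist long-run coverage interpretation.
B) Wrong — μ is fixed; the randomness lives in the interval, not in μ.
C) Wrong — a CI is about the parameter μ, not individual data values.
D) Wrong — coverage applies to intervals containing μ, not to future x̄ values.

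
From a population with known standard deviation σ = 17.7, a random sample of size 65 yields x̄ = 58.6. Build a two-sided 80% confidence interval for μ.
(55.79, 61.41)

z-interval (σ known):
z* = 1.282 for 80% confidence

Margin of error = z* · σ/√n = 1.282 · 17.7/√65 = 2.81

CI: (58.6 - 2.81, 58.6 + 2.81) = (55.79, 61.41)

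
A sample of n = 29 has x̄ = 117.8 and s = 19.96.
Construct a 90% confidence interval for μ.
(111.50, 124.10)

t-interval (σ unknown):
df = n - 1 = 28
t* = 1.701 for 90% confidence

Margin of error = t* · s/√n = 1.701 · 19.96/√29 = 6.30

CI: (111.50, 124.10)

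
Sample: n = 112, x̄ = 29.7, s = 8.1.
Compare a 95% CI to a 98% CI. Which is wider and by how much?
98% CI is wider by 0.58

df = 111
95% CI: t* = 1.982, (28.18, 31.22), width = 2 · t* · s/√n = 3.03
98% CI: t* = 2.360, (27.89, 31.51), width = 2 · t* · s/√n = 3.61

The 98% CI is wider by 3.61 - 3.03 = 0.58.
Higher confidence requires a wider interval.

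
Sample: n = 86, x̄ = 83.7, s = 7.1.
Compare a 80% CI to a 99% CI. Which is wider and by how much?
99% CI is wider by 2.05

df = 85
80% CI: t* = 1.292, (82.71, 84.69), width = 2 · t* · s/√n = 1.98
99% CI: t* = 2.635, (81.68, 85.72), width = 2 · t* · s/√n = 4.03

The 99% CI is wider by 4.03 - 1.98 = 2.05.
Higher confidence requires a wider interval.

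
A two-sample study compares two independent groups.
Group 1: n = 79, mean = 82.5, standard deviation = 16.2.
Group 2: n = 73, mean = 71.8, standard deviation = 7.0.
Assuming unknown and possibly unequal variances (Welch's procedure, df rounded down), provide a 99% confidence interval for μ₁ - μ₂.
(5.46, 15.94)

Difference: x̄₁ - x̄₂ = 10.70
SE = √(s₁²/n₁ + s₂²/n₂) = √(16.2²/79 + 7.0²/73) = 1.9983
df = 107.93 → 107 (Welch–Satterthwaite, rounded down)
t* = 2.623

CI: 10.70 ± 2.623 · 1.9983 = 10.70 ± 5.24 = (5.46, 15.94)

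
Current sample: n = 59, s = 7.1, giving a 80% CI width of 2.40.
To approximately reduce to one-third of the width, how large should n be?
n ≈ 531

CI width ∝ 1/√n
To reduce width by factor 3, need √n to grow by 3 → need 3² = 9 times as many samples.

Current: n = 59, width = 2.40
New: n = 531, width ≈ 0.79

Width reduced by factor of 2.40/0.79 = 3.04.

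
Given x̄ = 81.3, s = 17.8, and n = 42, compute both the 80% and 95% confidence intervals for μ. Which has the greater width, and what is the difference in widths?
95% CI is wider by 3.94

df = 41
80% CI: t* = 1.303, (77.72, 84.88), width = 2 · t* · s/√n = 7.16
95% CI: t* = 2.020, (75.75, 86.85), width = 2 · t* · s/√n = 11.10

The 95% CI is wider by 11.10 - 7.16 = 3.94.
Higher confidence requires a wider interval.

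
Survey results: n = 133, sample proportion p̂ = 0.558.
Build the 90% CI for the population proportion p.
(0.487, 0.629)

Proportion CI:
SE = √(p̂(1-p̂)/n) = √(0.558 · 0.442 / 133) = 0.04306

z* = 1.645
Margin = z* · SE = 1.645 · 0.04306 = 0.0708

CI: 0.558 ± 0.0708 = (0.487, 0.629)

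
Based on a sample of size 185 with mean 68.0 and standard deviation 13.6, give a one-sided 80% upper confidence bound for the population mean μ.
μ ≤ 68.84

Upper bound (one-sided):
t* = 0.844 (one-sided for 80%)
Upper bound = x̄ + t* · s/√n = 68.0 + 0.844 · 13.6/√185 = 68.84

We are 80% confident that μ ≤ 68.84.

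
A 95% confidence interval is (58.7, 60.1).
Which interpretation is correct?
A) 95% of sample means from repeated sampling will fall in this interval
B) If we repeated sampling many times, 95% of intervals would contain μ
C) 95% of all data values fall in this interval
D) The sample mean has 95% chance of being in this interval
B

A) Wrong — coverage applies to intervals containing μ, not to future x̄ values.
B) Correct — this is the frequentist long-run coverage interpretation.
C) Wrong — a CI is about the parameter μ, not individual data values.
D) Wrong — x̄ is observed and sits in the interval by construction.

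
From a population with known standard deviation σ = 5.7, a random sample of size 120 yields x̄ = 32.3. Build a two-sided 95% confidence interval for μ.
(31.28, 33.32)

z-interval (σ known):
z* = 1.960 for 95% confidence

Margin of error = z* · σ/√n = 1.960 · 5.7/√120 = 1.02

CI: (32.3 - 1.02, 32.3 + 1.02) = (31.28, 33.32)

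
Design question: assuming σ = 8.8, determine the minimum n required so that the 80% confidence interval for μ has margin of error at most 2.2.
n ≥ 27

For margin E ≤ 2.2:
n ≥ (z* · σ / E)²
n ≥ (1.282 · 8.8 / 2.2)²
n ≥ 26.30

Minimum n = 27 (rounding up)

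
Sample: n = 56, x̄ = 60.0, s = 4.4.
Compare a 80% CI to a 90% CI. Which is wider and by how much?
90% CI is wider by 0.44

df = 55
80% CI: t* = 1.297, (59.24, 60.76), width = 2 · t* · s/√n = 1.53
90% CI: t* = 1.673, (59.02, 60.98), width = 2 · t* · s/√n = 1.97

The 90% CI is wider by 1.97 - 1.53 = 0.44.
Higher confidence requires a wider interval.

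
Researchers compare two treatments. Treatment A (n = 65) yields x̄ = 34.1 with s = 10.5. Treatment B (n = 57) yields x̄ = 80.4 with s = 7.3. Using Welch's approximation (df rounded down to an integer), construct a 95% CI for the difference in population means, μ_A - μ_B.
(-49.51, -43.09)

Difference: x̄₁ - x̄₂ = -46.30
SE = √(s₁²/n₁ + s₂²/n₂) = √(10.5²/65 + 7.3²/57) = 1.6221
df = 114.31 → 114 (Welch–Satterthwaite, rounded down)
t* = 1.981

CI: -46.30 ± 1.981 · 1.6221 = -46.30 ± 3.21 = (-49.51, -43.09)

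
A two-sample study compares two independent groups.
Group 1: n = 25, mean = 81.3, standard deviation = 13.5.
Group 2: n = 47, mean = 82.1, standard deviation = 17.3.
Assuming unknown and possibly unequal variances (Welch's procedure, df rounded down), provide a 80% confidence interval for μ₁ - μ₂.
(-5.59, 3.99)

Difference: x̄₁ - x̄₂ = -0.80
SE = √(s₁²/n₁ + s₂²/n₂) = √(13.5²/25 + 17.3²/47) = 3.6957
df = 60.25 → 60 (Welch–Satterthwaite, rounded down)
t* = 1.296

CI: -0.80 ± 1.296 · 3.6957 = -0.80 ± 4.79 = (-5.59, 3.99)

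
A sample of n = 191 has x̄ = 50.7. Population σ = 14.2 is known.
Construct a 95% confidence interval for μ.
(48.69, 52.71)

z-interval (σ known):
z* = 1.960 for 95% confidence

Margin of error = z* · σ/√n = 1.960 · 14.2/√191 = 2.01

CI: (50.7 - 2.01, 50.7 + 2.01) = (48.69, 52.71)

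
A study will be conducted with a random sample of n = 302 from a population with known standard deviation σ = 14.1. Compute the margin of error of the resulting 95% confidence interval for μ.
Margin of error = 1.59

Margin of error = z* · σ/√n
= 1.960 · 14.1/√302
= 1.960 · 14.1/17.3781
= 1.59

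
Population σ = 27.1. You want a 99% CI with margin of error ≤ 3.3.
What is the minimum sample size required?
n ≥ 448

For margin E ≤ 3.3:
n ≥ (z* · σ / E)²
n ≥ (2.576 · 27.1 / 3.3)²
n ≥ 447.51

Minimum n = 448 (rounding up)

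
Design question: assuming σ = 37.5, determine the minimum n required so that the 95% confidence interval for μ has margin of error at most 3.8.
n ≥ 375

For margin E ≤ 3.8:
n ≥ (z* · σ / E)²
n ≥ (1.960 · 37.5 / 3.8)²
n ≥ 374.12

Minimum n = 375 (rounding up)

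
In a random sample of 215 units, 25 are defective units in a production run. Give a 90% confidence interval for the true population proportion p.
(0.080, 0.152)

Proportion CI:
p̂ = 25/215 = 0.11628
SE = √(p̂(1-p̂)/n) = √(0.11628 · 0.88372 / 215) = 0.02186

z* = 1.645
Margin = z* · SE = 1.645 · 0.02186 = 0.0360

CI: 0.11628 ± 0.0360 = (0.080, 0.152)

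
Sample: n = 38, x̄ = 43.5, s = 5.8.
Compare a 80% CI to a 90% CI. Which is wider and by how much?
90% CI is wider by 0.71

df = 37
80% CI: t* = 1.305, (42.27, 44.73), width = 2 · t* · s/√n = 2.46
90% CI: t* = 1.687, (41.91, 45.09), width = 2 · t* · s/√n = 3.17

The 90% CI is wider by 3.17 - 2.46 = 0.71.
Higher confidence requires a wider interval.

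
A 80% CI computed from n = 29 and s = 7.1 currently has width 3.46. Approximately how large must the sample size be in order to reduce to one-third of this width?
n ≈ 261

CI width ∝ 1/√n
To reduce width by factor 3, need √n to grow by 3 → need 3² = 9 times as many samples.

Current: n = 29, width = 3.46
New: n = 261, width ≈ 1.13

Width reduced by factor of 3.46/1.13 = 3.06.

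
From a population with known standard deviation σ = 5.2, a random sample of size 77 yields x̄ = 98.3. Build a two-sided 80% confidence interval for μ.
(97.54, 99.06)

z-interval (σ known):
z* = 1.282 for 80% confidence

Margin of error = z* · σ/√n = 1.282 · 5.2/√77 = 0.76

CI: (98.3 - 0.76, 98.3 + 0.76) = (97.54, 99.06)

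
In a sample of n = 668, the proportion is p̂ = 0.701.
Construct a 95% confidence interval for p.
(0.666, 0.736)

Proportion CI:
SE = √(p̂(1-p̂)/n) = √(0.701 · 0.299 / 668) = 0.01771

z* = 1.960
Margin = z* · SE = 1.960 · 0.01771 = 0.0347

CI: 0.701 ± 0.0347 = (0.666, 0.736)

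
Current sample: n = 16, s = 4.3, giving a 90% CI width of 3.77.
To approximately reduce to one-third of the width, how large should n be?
n ≈ 144

CI width ∝ 1/√n
To reduce width by factor 3, need √n to grow by 3 → need 3² = 9 times as many samples.

Current: n = 16, width = 3.77
New: n = 144, width ≈ 1.19

Width reduced by factor of 3.77/1.19 = 3.17.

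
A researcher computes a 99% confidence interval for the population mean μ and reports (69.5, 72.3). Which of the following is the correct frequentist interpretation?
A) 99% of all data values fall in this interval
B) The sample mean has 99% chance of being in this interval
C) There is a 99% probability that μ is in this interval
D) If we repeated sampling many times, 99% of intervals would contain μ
D

A) Wrong — a CI is about the parameter μ, not individual data values.
B) Wrong — x̄ is observed and sits in the interval by construction.
C) Wrong — μ is fixed; the randomness lives in the interval, not in μ.
D) Correct — this is the frequentist long-run coverage interpretation.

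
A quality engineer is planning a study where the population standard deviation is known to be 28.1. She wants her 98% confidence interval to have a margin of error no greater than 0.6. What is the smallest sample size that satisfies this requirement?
n ≥ 11867

For margin E ≤ 0.6:
n ≥ (z* · σ / E)²
n ≥ (2.326 · 28.1 / 0.6)²
n ≥ 11866.69

Minimum n = 11867 (rounding up)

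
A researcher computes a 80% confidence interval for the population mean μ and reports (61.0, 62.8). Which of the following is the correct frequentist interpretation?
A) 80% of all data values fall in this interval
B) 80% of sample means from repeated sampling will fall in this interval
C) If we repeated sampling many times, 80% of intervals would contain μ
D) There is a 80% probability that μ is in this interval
C

A) Wrong — a CI is about the parameter μ, not individual data values.
B) Wrong — coverage applies to intervals containing μ, not to future x̄ values.
C) Correct — this is the frequentist long-run coverage interpretation.
D) Wrong — μ is fixed; the randomness lives in the interval, not in μ.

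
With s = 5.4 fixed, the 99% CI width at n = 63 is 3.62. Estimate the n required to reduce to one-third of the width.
n ≈ 567

CI width ∝ 1/√n
To reduce width by factor 3, need √n to grow by 3 → need 3² = 9 times as many samples.

Current: n = 63, width = 3.62
New: n = 567, width ≈ 1.17

Width reduced by factor of 3.62/1.17 = 3.09.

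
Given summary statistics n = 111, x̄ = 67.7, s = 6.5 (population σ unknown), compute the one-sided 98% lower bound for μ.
μ ≥ 66.42

Lower bound (one-sided):
t* = 2.078 (one-sided for 98%)
Lower bound = x̄ - t* · s/√n = 67.7 - 2.078 · 6.5/√111 = 66.42

We are 98% confident that μ ≥ 66.42.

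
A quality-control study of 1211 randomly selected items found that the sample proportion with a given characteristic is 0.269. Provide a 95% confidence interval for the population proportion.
(0.244, 0.294)

Proportion CI:
SE = √(p̂(1-p̂)/n) = √(0.269 · 0.731 / 1211) = 0.01274

z* = 1.960
Margin = z* · SE = 1.960 · 0.01274 = 0.0250

CI: 0.269 ± 0.0250 = (0.244, 0.294)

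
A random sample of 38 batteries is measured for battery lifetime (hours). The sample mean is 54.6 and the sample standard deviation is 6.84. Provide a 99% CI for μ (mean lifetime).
(51.59, 57.61)

t-interval (σ unknown):
df = n - 1 = 37
t* = 2.715 for 99% confidence

Margin of error = t* · s/√n = 2.715 · 6.84/√38 = 3.01

CI: (51.59, 57.61)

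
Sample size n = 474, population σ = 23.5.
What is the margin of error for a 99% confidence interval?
Margin of error = 2.78

Margin of error = z* · σ/√n
= 2.576 · 23.5/√474
= 2.576 · 23.5/21.7715
= 2.78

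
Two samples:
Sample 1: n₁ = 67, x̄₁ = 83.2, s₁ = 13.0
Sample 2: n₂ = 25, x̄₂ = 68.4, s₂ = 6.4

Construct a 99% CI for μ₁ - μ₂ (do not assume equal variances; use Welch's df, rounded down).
(9.42, 20.18)

Difference: x̄₁ - x̄₂ = 14.80
SE = √(s₁²/n₁ + s₂²/n₂) = √(13.0²/67 + 6.4²/25) = 2.0398
df = 83.13 → 83 (Welch–Satterthwaite, rounded down)
t* = 2.636

CI: 14.80 ± 2.636 · 2.0398 = 14.80 ± 5.38 = (9.42, 20.18)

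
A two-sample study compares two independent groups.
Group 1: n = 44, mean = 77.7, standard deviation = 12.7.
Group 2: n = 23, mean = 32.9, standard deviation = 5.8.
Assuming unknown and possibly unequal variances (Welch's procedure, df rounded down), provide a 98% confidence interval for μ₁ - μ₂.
(39.40, 50.20)

Difference: x̄₁ - x̄₂ = 44.80
SE = √(s₁²/n₁ + s₂²/n₂) = √(12.7²/44 + 5.8²/23) = 2.2646
df = 64.19 → 64 (Welch–Satterthwaite, rounded down)
t* = 2.386

CI: 44.80 ± 2.386 · 2.2646 = 44.80 ± 5.40 = (39.40, 50.20)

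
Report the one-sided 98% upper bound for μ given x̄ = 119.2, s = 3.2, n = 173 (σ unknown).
μ ≤ 119.70

Upper bound (one-sided):
t* = 2.069 (one-sided for 98%)
Upper bound = x̄ + t* · s/√n = 119.2 + 2.069 · 3.2/√173 = 119.70

We are 98% confident that μ ≤ 119.70.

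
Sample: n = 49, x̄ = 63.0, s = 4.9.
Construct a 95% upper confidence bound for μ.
μ ≤ 64.17

Upper bound (one-sided):
t* = 1.677 (one-sided for 95%)
Upper bound = x̄ + t* · s/√n = 63.0 + 1.677 · 4.9/√49 = 64.17

We are 95% confident that μ ≤ 64.17.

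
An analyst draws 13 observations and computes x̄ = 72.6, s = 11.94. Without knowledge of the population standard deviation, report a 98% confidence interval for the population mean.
(63.72, 81.48)

t-interval (σ unknown):
df = n - 1 = 12
t* = 2.681 for 98% confidence

Margin of error = t* · s/√n = 2.681 · 11.94/√13 = 8.88

CI: (63.72, 81.48)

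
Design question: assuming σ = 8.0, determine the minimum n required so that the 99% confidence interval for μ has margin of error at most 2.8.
n ≥ 55

For margin E ≤ 2.8:
n ≥ (z* · σ / E)²
n ≥ (2.576 · 8.0 / 2.8)²
n ≥ 54.17

Minimum n = 55 (rounding up)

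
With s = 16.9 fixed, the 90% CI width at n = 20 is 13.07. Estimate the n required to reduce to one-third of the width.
n ≈ 180

CI width ∝ 1/√n
To reduce width by factor 3, need √n to grow by 3 → need 3² = 9 times as many samples.

Current: n = 20, width = 13.07
New: n = 180, width ≈ 4.16

Width reduced by factor of 13.07/4.16 = 3.14.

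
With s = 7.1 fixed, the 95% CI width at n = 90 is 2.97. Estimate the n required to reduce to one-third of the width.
n ≈ 810

CI width ∝ 1/√n
To reduce width by factor 3, need √n to grow by 3 → need 3² = 9 times as many samples.

Current: n = 90, width = 2.97
New: n = 810, width ≈ 0.98

Width reduced by factor of 2.97/0.98 = 3.03.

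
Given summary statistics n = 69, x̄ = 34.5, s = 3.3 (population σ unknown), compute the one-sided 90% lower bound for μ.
μ ≥ 33.99

Lower bound (one-sided):
t* = 1.294 (one-sided for 90%)
Lower bound = x̄ - t* · s/√n = 34.5 - 1.294 · 3.3/√69 = 33.99

We are 90% confident that μ ≥ 33.99.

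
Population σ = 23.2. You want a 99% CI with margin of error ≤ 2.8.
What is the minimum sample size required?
n ≥ 456

For margin E ≤ 2.8:
n ≥ (z* · σ / E)²
n ≥ (2.576 · 23.2 / 2.8)²
n ≥ 455.57

Minimum n = 456 (rounding up)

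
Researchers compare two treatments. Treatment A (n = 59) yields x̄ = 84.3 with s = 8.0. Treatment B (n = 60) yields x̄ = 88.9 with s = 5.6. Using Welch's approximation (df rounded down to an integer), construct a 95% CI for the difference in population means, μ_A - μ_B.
(-7.11, -2.09)

Difference: x̄₁ - x̄₂ = -4.60
SE = √(s₁²/n₁ + s₂²/n₂) = √(8.0²/59 + 5.6²/60) = 1.2678
df = 103.69 → 103 (Welch–Satterthwaite, rounded down)
t* = 1.983

CI: -4.60 ± 1.983 · 1.2678 = -4.60 ± 2.51 = (-7.11, -2.09)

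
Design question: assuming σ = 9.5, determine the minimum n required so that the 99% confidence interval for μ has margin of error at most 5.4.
n ≥ 21

For margin E ≤ 5.4:
n ≥ (z* · σ / E)²
n ≥ (2.576 · 9.5 / 5.4)²
n ≥ 20.54

Minimum n = 21 (rounding up)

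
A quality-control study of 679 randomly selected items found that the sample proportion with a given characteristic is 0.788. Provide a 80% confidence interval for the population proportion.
(0.768, 0.808)

Proportion CI:
SE = √(p̂(1-p̂)/n) = √(0.788 · 0.212 / 679) = 0.01569

z* = 1.282
Margin = z* · SE = 1.282 · 0.01569 = 0.0201

CI: 0.788 ± 0.0201 = (0.768, 0.808)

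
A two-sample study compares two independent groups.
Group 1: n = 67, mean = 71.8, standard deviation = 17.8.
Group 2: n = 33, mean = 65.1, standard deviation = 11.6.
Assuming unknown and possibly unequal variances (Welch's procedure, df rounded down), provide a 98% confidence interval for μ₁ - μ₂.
(-0.33, 13.73)

Difference: x̄₁ - x̄₂ = 6.70
SE = √(s₁²/n₁ + s₂²/n₂) = √(17.8²/67 + 11.6²/33) = 2.9676
df = 90.35 → 90 (Welch–Satterthwaite, rounded down)
t* = 2.368

CI: 6.70 ± 2.368 · 2.9676 = 6.70 ± 7.03 = (-0.33, 13.73)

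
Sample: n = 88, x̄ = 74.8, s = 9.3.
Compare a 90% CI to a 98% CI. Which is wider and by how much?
98% CI is wider by 1.40

df = 87
90% CI: t* = 1.663, (73.15, 76.45), width = 2 · t* · s/√n = 3.30
98% CI: t* = 2.370, (72.45, 77.15), width = 2 · t* · s/√n = 4.70

The 98% CI is wider by 4.70 - 3.30 = 1.40.
Higher confidence requires a wider interval.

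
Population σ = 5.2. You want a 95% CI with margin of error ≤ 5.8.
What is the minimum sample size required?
n ≥ 4

For margin E ≤ 5.8:
n ≥ (z* · σ / E)²
n ≥ (1.960 · 5.2 / 5.8)²
n ≥ 3.09

Minimum n = 4 (rounding up)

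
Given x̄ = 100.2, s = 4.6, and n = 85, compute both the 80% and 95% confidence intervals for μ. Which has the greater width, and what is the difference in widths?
95% CI is wider by 0.69

df = 84
80% CI: t* = 1.292, (99.56, 100.84), width = 2 · t* · s/√n = 1.29
95% CI: t* = 1.989, (99.21, 101.19), width = 2 · t* · s/√n = 1.98

The 95% CI is wider by 1.98 - 1.29 = 0.69.
Higher confidence requires a wider interval.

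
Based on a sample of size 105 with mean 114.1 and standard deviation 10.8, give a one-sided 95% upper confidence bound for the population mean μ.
μ ≤ 115.85

Upper bound (one-sided):
t* = 1.660 (one-sided for 95%)
Upper bound = x̄ + t* · s/√n = 114.1 + 1.660 · 10.8/√105 = 115.85

We are 95% confident that μ ≤ 115.85.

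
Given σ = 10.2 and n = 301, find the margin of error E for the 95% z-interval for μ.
Margin of error = 1.15

Margin of error = z* · σ/√n
= 1.960 · 10.2/√301
= 1.960 · 10.2/17.3494
= 1.15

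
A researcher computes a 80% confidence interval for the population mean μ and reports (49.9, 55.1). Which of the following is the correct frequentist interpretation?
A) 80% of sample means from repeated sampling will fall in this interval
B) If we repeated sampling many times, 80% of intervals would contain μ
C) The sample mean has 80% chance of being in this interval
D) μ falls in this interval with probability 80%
B

A) Wrong — coverage applies to intervals containing μ, not to future x̄ values.
B) Correct — this is the frequentist long-run coverage interpretation.
C) Wrong — x̄ is observed and sits in the interval by construction.
D) Wrong — μ is fixed; the randomness lives in the interval, not in μ.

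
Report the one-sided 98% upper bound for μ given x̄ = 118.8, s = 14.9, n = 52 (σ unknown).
μ ≤ 123.16

Upper bound (one-sided):
t* = 2.108 (one-sided for 98%)
Upper bound = x̄ + t* · s/√n = 118.8 + 2.108 · 14.9/√52 = 123.16

We are 98% confident that μ ≤ 123.16.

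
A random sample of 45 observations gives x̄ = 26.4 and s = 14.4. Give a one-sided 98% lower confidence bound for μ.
μ ≥ 21.86

Lower bound (one-sided):
t* = 2.116 (one-sided for 98%)
Lower bound = x̄ - t* · s/√n = 26.4 - 2.116 · 14.4/√45 = 21.86

We are 98% confident that μ ≥ 21.86.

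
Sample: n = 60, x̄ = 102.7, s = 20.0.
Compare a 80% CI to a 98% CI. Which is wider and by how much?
98% CI is wider by 5.66

df = 59
80% CI: t* = 1.296, (99.35, 106.05), width = 2 · t* · s/√n = 6.69
98% CI: t* = 2.391, (96.53, 108.87), width = 2 · t* · s/√n = 12.35

The 98% CI is wider by 12.35 - 6.69 = 5.66.
Higher confidence requires a wider interval.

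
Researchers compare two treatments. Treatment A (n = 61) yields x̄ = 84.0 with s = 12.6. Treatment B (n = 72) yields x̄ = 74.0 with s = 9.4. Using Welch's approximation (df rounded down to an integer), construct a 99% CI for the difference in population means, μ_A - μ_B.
(4.87, 15.13)

Difference: x̄₁ - x̄₂ = 10.00
SE = √(s₁²/n₁ + s₂²/n₂) = √(12.6²/61 + 9.4²/72) = 1.9570
df = 109.37 → 109 (Welch–Satterthwaite, rounded down)
t* = 2.622

CI: 10.00 ± 2.622 · 1.9570 = 10.00 ± 5.13 = (4.87, 15.13)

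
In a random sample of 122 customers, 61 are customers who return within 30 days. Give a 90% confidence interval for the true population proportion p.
(0.426, 0.574)

Proportion CI:
p̂ = 61/122 = 0.50000
SE = √(p̂(1-p̂)/n) = √(0.50000 · 0.50000 / 122) = 0.04527

z* = 1.645
Margin = z* · SE = 1.645 · 0.04527 = 0.0745

CI: 0.50000 ± 0.0745 = (0.426, 0.574)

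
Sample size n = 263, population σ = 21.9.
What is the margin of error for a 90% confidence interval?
Margin of error = 2.22

Margin of error = z* · σ/√n
= 1.645 · 21.9/√263
= 1.645 · 21.9/16.2173
= 2.22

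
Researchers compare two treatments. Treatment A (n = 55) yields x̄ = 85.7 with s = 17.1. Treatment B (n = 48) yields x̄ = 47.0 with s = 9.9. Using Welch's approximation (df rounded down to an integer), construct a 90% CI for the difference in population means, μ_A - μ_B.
(34.19, 43.21)

Difference: x̄₁ - x̄₂ = 38.70
SE = √(s₁²/n₁ + s₂²/n₂) = √(17.1²/55 + 9.9²/48) = 2.7126
df = 88.45 → 88 (Welch–Satterthwaite, rounded down)
t* = 1.662

CI: 38.70 ± 1.662 · 2.7126 = 38.70 ± 4.51 = (34.19, 43.21)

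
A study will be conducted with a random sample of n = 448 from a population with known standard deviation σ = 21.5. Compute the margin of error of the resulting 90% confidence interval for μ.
Margin of error = 1.67

Margin of error = z* · σ/√n
= 1.645 · 21.5/√448
= 1.645 · 21.5/21.1660
= 1.67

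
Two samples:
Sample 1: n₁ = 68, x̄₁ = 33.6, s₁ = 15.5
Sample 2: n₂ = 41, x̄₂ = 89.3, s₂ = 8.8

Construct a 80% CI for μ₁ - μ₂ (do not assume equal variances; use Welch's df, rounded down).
(-58.70, -52.70)

Difference: x̄₁ - x̄₂ = -55.70
SE = √(s₁²/n₁ + s₂²/n₂) = √(15.5²/68 + 8.8²/41) = 2.3285
df = 106.70 → 106 (Welch–Satterthwaite, rounded down)
t* = 1.290

CI: -55.70 ± 1.290 · 2.3285 = -55.70 ± 3.00 = (-58.70, -52.70)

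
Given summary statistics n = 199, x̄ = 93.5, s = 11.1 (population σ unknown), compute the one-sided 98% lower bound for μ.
μ ≥ 91.87

Lower bound (one-sided):
t* = 2.067 (one-sided for 98%)
Lower bound = x̄ - t* · s/√n = 93.5 - 2.067 · 11.1/√199 = 91.87

We are 98% confident that μ ≥ 91.87.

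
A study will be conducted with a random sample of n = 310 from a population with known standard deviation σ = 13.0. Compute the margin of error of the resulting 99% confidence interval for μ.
Margin of error = 1.90

Margin of error = z* · σ/√n
= 2.576 · 13.0/√310
= 2.576 · 13.0/17.6068
= 1.90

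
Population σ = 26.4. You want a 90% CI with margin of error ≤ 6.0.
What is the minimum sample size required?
n ≥ 53

For margin E ≤ 6.0:
n ≥ (z* · σ / E)²
n ≥ (1.645 · 26.4 / 6.0)²
n ≥ 52.39

Minimum n = 53 (rounding up)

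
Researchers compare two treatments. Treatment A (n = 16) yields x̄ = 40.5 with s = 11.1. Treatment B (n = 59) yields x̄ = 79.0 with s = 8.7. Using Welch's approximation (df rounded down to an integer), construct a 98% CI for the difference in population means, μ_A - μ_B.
(-46.08, -30.92)

Difference: x̄₁ - x̄₂ = -38.50
SE = √(s₁²/n₁ + s₂²/n₂) = √(11.1²/16 + 8.7²/59) = 2.9972
df = 20.27 → 20 (Welch–Satterthwaite, rounded down)
t* = 2.528

CI: -38.50 ± 2.528 · 2.9972 = -38.50 ± 7.58 = (-46.08, -30.92)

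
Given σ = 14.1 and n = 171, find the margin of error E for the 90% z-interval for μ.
Margin of error = 1.77

Margin of error = z* · σ/√n
= 1.645 · 14.1/√171
= 1.645 · 14.1/13.0767
= 1.77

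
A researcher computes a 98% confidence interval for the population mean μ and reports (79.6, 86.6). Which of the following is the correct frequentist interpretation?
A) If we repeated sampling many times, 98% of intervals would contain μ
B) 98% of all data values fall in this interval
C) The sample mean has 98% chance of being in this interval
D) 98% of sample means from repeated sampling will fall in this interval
A

A) Correct — this is the frequentist long-run coverage interpretation.
B) Wrong — a CI is about the parameter μ, not individual data values.
C) Wrong — x̄ is observed and sits in the interval by construction.
D) Wrong — coverage applies to intervals containing μ, not to future x̄ values.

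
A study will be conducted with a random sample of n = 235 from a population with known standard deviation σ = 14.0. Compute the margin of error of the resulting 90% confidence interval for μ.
Margin of error = 1.50

Margin of error = z* · σ/√n
= 1.645 · 14.0/√235
= 1.645 · 14.0/15.3297
= 1.50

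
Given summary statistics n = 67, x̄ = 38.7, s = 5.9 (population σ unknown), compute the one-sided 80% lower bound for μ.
μ ≥ 38.09

Lower bound (one-sided):
t* = 0.847 (one-sided for 80%)
Lower bound = x̄ - t* · s/√n = 38.7 - 0.847 · 5.9/√67 = 38.09

We are 80% confident that μ ≥ 38.09.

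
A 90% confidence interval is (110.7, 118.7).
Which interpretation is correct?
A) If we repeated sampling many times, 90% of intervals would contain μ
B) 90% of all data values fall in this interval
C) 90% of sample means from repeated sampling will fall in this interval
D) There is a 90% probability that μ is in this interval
A

A) Correct — this is the frequentist long-run coverage interpretation.
B) Wrong — a CI is about the parameter μ, not individual data values.
C) Wrong — coverage applies to intervals containing μ, not to future x̄ values.
D) Wrong — μ is fixed; the randomness lives in the interval, not in μ.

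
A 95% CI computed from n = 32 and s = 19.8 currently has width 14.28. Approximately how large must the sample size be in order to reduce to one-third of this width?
n ≈ 288

CI width ∝ 1/√n
To reduce width by factor 3, need √n to grow by 3 → need 3² = 9 times as many samples.

Current: n = 32, width = 14.28
New: n = 288, width ≈ 4.59

Width reduced by factor of 14.28/4.59 = 3.11.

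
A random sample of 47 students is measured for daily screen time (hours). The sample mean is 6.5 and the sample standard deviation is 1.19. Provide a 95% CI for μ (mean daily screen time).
(6.15, 6.85)

t-interval (σ unknown):
df = n - 1 = 46
t* = 2.013 for 95% confidence

Margin of error = t* · s/√n = 2.013 · 1.19/√47 = 0.35

CI: (6.15, 6.85)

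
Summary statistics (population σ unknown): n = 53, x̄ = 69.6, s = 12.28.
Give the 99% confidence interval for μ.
(65.09, 74.11)

t-interval (σ unknown):
df = n - 1 = 52
t* = 2.674 for 99% confidence

Margin of error = t* · s/√n = 2.674 · 12.28/√53 = 4.51

CI: (65.09, 74.11)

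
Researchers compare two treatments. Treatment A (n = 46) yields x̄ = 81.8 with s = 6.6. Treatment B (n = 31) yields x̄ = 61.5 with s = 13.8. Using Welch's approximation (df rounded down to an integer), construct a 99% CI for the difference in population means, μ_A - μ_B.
(13.09, 27.51)

Difference: x̄₁ - x̄₂ = 20.30
SE = √(s₁²/n₁ + s₂²/n₂) = √(6.6²/46 + 13.8²/31) = 2.6627
df = 39.34 → 39 (Welch–Satterthwaite, rounded down)
t* = 2.708

CI: 20.30 ± 2.708 · 2.6627 = 20.30 ± 7.21 = (13.09, 27.51)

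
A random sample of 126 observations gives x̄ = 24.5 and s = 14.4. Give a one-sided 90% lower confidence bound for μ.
μ ≥ 22.85

Lower bound (one-sided):
t* = 1.288 (one-sided for 90%)
Lower bound = x̄ - t* · s/√n = 24.5 - 1.288 · 14.4/√126 = 22.85

We are 90% confident that μ ≥ 22.85.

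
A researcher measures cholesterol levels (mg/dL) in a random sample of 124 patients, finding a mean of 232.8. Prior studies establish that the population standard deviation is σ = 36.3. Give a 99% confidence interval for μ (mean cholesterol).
(224.40, 241.20)

z-interval (σ known):
z* = 2.576 for 99% confidence

Margin of error = z* · σ/√n = 2.576 · 36.3/√124 = 8.40

CI: (232.8 - 8.40, 232.8 + 8.40) = (224.40, 241.20)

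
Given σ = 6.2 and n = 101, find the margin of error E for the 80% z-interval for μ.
Margin of error = 0.79

Margin of error = z* · σ/√n
= 1.282 · 6.2/√101
= 1.282 · 6.2/10.0499
= 0.79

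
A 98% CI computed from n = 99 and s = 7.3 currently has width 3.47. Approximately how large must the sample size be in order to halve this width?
n ≈ 396

CI width ∝ 1/√n
To reduce width by factor 2, need √n to grow by 2 → need 2² = 4 times as many samples.

Current: n = 99, width = 3.47
New: n = 396, width ≈ 1.71

Width reduced by factor of 3.47/1.71 = 2.03.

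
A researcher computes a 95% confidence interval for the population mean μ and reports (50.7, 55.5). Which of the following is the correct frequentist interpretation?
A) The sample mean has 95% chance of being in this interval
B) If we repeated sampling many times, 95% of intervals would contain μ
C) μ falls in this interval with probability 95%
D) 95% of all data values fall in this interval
B

A) Wrong — x̄ is observed and sits in the interval by construction.
B) Correct — this is the frequentist long-run coverage interpretation.
C) Wrong — μ is fixed; the randomness lives in the interval, not in μ.
D) Wrong — a CI is about the parameter μ, not individual data values.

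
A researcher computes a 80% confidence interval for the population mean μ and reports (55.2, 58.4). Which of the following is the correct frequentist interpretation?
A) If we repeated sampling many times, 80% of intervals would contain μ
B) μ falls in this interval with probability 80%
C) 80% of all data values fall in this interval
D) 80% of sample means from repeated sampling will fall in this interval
A

A) Correct — this is the frequentist long-run coverage interpretation.
B) Wrong — μ is fixed; the randomness lives in the interval, not in μ.
C) Wrong — a CI is about the parameter μ, not individual data values.
D) Wrong — coverage applies to intervals containing μ, not to future x̄ values.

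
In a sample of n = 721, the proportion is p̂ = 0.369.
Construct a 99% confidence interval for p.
(0.323, 0.415)

Proportion CI:
SE = √(p̂(1-p̂)/n) = √(0.369 · 0.631 / 721) = 0.01797

z* = 2.576
Margin = z* · SE = 2.576 · 0.01797 = 0.0463

CI: 0.369 ± 0.0463 = (0.323, 0.415)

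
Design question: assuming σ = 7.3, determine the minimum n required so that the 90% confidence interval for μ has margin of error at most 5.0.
n ≥ 6

For margin E ≤ 5.0:
n ≥ (z* · σ / E)²
n ≥ (1.645 · 7.3 / 5.0)²
n ≥ 5.77

Minimum n = 6 (rounding up)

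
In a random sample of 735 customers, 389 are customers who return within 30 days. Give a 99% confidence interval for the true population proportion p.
(0.482, 0.577)

Proportion CI:
p̂ = 389/735 = 0.52925
SE = √(p̂(1-p̂)/n) = √(0.52925 · 0.47075 / 735) = 0.01841

z* = 2.576
Margin = z* · SE = 2.576 · 0.01841 = 0.0474

CI: 0.52925 ± 0.0474 = (0.482, 0.577)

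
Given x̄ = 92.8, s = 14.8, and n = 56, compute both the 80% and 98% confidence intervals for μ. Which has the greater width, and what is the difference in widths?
98% CI is wider by 4.35

df = 55
80% CI: t* = 1.297, (90.23, 95.37), width = 2 · t* · s/√n = 5.13
98% CI: t* = 2.396, (88.06, 97.54), width = 2 · t* · s/√n = 9.48

The 98% CI is wider by 9.48 - 5.13 = 4.35.
Higher confidence requires a wider interval.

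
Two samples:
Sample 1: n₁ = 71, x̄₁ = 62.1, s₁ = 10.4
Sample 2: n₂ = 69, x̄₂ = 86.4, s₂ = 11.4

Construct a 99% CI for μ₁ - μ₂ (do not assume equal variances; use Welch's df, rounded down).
(-29.12, -19.48)

Difference: x̄₁ - x̄₂ = -24.30
SE = √(s₁²/n₁ + s₂²/n₂) = √(10.4²/71 + 11.4²/69) = 1.8458
df = 136.03 → 136 (Welch–Satterthwaite, rounded down)
t* = 2.612

CI: -24.30 ± 2.612 · 1.8458 = -24.30 ± 4.82 = (-29.12, -19.48)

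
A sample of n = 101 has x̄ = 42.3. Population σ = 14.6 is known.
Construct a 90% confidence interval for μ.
(39.91, 44.69)

z-interval (σ known):
z* = 1.645 for 90% confidence

Margin of error = z* · σ/√n = 1.645 · 14.6/√101 = 2.39

CI: (42.3 - 2.39, 42.3 + 2.39) = (39.91, 44.69)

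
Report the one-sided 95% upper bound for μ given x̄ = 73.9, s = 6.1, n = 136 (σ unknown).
μ ≤ 74.77

Upper bound (one-sided):
t* = 1.656 (one-sided for 95%)
Upper bound = x̄ + t* · s/√n = 73.9 + 1.656 · 6.1/√136 = 74.77

We are 95% confident that μ ≤ 74.77.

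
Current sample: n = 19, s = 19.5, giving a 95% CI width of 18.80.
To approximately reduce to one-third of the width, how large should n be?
n ≈ 171

CI width ∝ 1/√n
To reduce width by factor 3, need √n to grow by 3 → need 3² = 9 times as many samples.

Current: n = 19, width = 18.80
New: n = 171, width ≈ 5.89

Width reduced by factor of 18.80/5.89 = 3.19.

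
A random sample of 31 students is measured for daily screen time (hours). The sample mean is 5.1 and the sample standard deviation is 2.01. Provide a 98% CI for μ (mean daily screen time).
(4.21, 5.99)

t-interval (σ unknown):
df = n - 1 = 30
t* = 2.457 for 98% confidence

Margin of error = t* · s/√n = 2.457 · 2.01/√31 = 0.89

CI: (4.21, 5.99)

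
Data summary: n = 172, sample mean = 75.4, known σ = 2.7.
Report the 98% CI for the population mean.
(74.92, 75.88)

z-interval (σ known):
z* = 2.326 for 98% confidence

Margin of error = z* · σ/√n = 2.326 · 2.7/√172 = 0.48

CI: (75.4 - 0.48, 75.4 + 0.48) = (74.92, 75.88)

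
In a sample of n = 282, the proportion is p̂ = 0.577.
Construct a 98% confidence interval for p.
(0.509, 0.645)

Proportion CI:
SE = √(p̂(1-p̂)/n) = √(0.577 · 0.423 / 282) = 0.02942

z* = 2.326
Margin = z* · SE = 2.326 · 0.02942 = 0.0684

CI: 0.577 ± 0.0684 = (0.509, 0.645)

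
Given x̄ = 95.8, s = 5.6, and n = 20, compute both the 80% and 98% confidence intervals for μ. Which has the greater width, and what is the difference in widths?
98% CI is wider by 3.03

df = 19
80% CI: t* = 1.328, (94.14, 97.46), width = 2 · t* · s/√n = 3.33
98% CI: t* = 2.539, (92.62, 98.98), width = 2 · t* · s/√n = 6.36

The 98% CI is wider by 6.36 - 3.33 = 3.03.
Higher confidence requires a wider interval.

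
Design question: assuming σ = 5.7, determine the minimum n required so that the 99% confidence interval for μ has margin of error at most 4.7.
n ≥ 10

For margin E ≤ 4.7:
n ≥ (z* · σ / E)²
n ≥ (2.576 · 5.7 / 4.7)²
n ≥ 9.76

Minimum n = 10 (rounding up)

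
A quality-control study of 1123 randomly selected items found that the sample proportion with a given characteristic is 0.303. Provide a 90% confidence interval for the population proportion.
(0.280, 0.326)

Proportion CI:
SE = √(p̂(1-p̂)/n) = √(0.303 · 0.697 / 1123) = 0.01371

z* = 1.645
Margin = z* · SE = 1.645 · 0.01371 = 0.0226

CI: 0.303 ± 0.0226 = (0.280, 0.326)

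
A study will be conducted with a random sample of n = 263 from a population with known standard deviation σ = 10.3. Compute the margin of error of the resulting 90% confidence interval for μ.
Margin of error = 1.04

Margin of error = z* · σ/√n
= 1.645 · 10.3/√263
= 1.645 · 10.3/16.2173
= 1.04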